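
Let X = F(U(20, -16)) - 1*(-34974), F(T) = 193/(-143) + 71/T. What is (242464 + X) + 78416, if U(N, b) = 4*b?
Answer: 3256753303/9152 ≈ 3.5585e+5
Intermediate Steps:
F(T) = -193/143 + 71/T (F(T) = 193*(-1/143) + 71/T = -193/143 + 71/T)
X = 320059543/9152 (X = (-193/143 + 71/((4*(-16)))) - 1*(-34974) = (-193/143 + 71/(-64)) + 34974 = (-193/143 + 71*(-1/64)) + 34974 = (-193/143 - 71/64) + 34974 = -22505/9152 + 34974 = 320059543/9152 ≈ 34972.)
(242464 + X) + 78416 = (242464 + 320059543/9152) + 78416 = 2539090071/9152 + 78416 = 3256753303/9152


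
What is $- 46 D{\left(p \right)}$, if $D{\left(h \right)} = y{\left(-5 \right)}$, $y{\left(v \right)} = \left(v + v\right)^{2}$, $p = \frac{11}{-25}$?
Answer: $-4600$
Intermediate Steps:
$p = - \frac{11}{25}$ ($p = 11 \left(- \frac{1}{25}\right) = - \frac{11}{25} \approx -0.44$)
$y{\left(v \right)} = 4 v^{2}$ ($y{\left(v \right)} = \left(2 v\right)^{2} = 4 v^{2}$)
$D{\left(h \right)} = 100$ ($D{\left(h \right)} = 4 \left(-5\right)^{2} = 4 \cdot 25 = 100$)
$- 46 D{\left(p \right)} = - 46 \cdot 100 = \left(-1\right) 4600 = -4600$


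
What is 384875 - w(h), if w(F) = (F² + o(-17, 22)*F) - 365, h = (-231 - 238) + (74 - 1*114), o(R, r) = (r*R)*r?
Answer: -4061893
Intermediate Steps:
o(R, r) = R*r² (o(R, r) = (R*r)*r = R*r²)
h = -509 (h = -469 + (74 - 114) = -469 - 40 = -509)
w(F) = -365 + F² - 8228*F (w(F) = (F² + (-17*22²)*F) - 365 = (F² + (-17*484)*F) - 365 = (F² - 8228*F) - 365 = -365 + F² - 8228*F)
384875 - w(h) = 384875 - (-365 + (-509)² - 8228*(-509)) = 384875 - (-365 + 259081 + 4188052) = 384875 - 1*4446768 = 384875 - 4446768 = -4061893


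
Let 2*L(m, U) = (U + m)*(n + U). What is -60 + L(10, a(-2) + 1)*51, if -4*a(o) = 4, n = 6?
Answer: 1470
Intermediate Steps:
a(o) = -1 (a(o) = -1/4*4 = -1)
L(m, U) = (6 + U)*(U + m)/2 (L(m, U) = ((U + m)*(6 + U))/2 = ((6 + U)*(U + m))/2 = (6 + U)*(U + m)/2)
-60 + L(10, a(-2) + 1)*51 = -60 + ((-1 + 1)**2/2 + 3*(-1 + 1) + 3*10 + (1/2)*(-1 + 1)*10)*51 = -60 + ((1/2)*0**2 + 3*0 + 30 + (1/2)*0*10)*51 = -60 + ((1/2)*0 + 0 + 30 + 0)*51 = -60 + (0 + 0 + 30 + 0)*51 = -60 + 30*51 = -60 + 1530 = 1470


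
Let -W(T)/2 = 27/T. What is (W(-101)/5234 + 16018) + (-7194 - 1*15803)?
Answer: -1844668316/264317 ≈ -6979.0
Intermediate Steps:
W(T) = -54/T
(W(-101)/5234 + 16018) + (-7194 - 1*15803) = (-54/(-101)/5234 + 16018) + (-7194 - 1*15803) = (-54*(-1/101)*(1/5234) + 16018) + (-7194 - 15803) = ((54/101)*(1/5234) + 16018) - 22997 = (27/264317 + 16018) - 22997 = 4233829733/264317 - 22997 = -1844668316/264317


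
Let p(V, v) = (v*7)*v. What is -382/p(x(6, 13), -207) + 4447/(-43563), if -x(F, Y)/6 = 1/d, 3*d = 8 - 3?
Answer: -450162529/4355472303 ≈ -0.10336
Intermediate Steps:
d = 5/3 (d = (8 - 3)/3 = (⅓)*5 = 5/3 ≈ 1.6667)
x(F, Y) = -18/5 (x(F, Y) = -6/5/3 = -6*⅗ = -18/5)
p(V, v) = 7*v² (p(V, v) = (7*v)*v = 7*v²)
-382/p(x(6, 13), -207) + 4447/(-43563) = -382/(7*(-207)²) + 4447/(-43563) = -382/(7*42849) + 4447*(-1/43563) = -382/299943 - 4447/43563 = -450162529/4355472303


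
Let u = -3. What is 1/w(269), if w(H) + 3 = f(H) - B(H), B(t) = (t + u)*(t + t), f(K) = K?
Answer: -1/142842 ≈ -7.0007e-6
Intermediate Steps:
B(t) = 2*t*(-3 + t) (B(t) = (t - 3)*(t + t) = (-3 + t)*(2*t) = 2*t*(-3 + t))
w(H) = -3 + H - 2*H*(-3 + H) (w(H) = -3 + (H - 2*H*(-3 + H)) = -3 + H - 2*H*(-3 + H))
1/w(269) = 1/(-3 + 269 - 2*269*(-3 + 269)) = 1/(-3 + 269 - 2*269*266) = 1/(-3 + 269 - 143108) = 1/(-142842) = -1/142842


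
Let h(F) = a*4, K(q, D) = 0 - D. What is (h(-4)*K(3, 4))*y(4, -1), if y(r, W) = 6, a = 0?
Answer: 0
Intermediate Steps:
K(q, D) = -D
h(F) = 0 (h(F) = 0*4 = 0)
(h(-4)*K(3, 4))*y(4, -1) = (0*(-1*4))*6 = (0*(-4))*6 = 0*6 = 0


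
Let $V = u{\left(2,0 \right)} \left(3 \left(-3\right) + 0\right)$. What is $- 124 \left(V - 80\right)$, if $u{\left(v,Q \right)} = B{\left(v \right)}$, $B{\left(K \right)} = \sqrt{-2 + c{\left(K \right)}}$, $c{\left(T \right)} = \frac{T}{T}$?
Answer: $9920 + 1116 i \approx 9920.0 + 1116.0 i$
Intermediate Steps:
$c{\left(T \right)} = 1$
$B{\left(K \right)} = i$ ($B{\left(K \right)} = \sqrt{-2 + 1} = \sqrt{-1} = i$)
$u{\left(v,Q \right)} = i$
$V = - 9 i$ ($V = i \left(3 \left(-3\right) + 0\right) = i \left(-9 + 0\right) = i \left(-9\right) = - 9 i \approx - 9.0 i$)
$- 124 \left(V - 80\right) = - 124 \left(- 9 i - 80\right) = - 124 \left(-80 - 9 i\right) = 9920 + 1116 i$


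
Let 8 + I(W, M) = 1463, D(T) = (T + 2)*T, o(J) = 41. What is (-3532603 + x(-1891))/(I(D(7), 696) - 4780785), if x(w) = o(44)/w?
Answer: 1113358719/1506285505 ≈ 0.73914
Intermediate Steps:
D(T) = T*(2 + T) (D(T) = (2 + T)*T = T*(2 + T))
x(w) = 41/w
I(W, M) = 1455 (I(W, M) = -8 + 1463 = 1455)
(-3532603 + x(-1891))/(I(D(7), 696) - 4780785) = (-3532603 + 41/(-1891))/(1455 - 4780785) = (-3532603 + 41*(-1/1891))/(-4779330) = (-3532603 - 41/1891)*(-1/4779330) = -6680152314/1891*(-1/4779330) = 1113358719/1506285505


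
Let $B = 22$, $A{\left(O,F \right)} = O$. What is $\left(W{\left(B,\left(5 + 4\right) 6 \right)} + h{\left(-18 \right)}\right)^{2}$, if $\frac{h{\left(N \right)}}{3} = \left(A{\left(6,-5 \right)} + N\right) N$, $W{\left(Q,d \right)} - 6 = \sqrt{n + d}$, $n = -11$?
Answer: $\left(654 + \sqrt{43}\right)^{2} \approx 4.3634 \cdot 10^{5}$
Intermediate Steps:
$W{\left(Q,d \right)} = 6 + \sqrt{-11 + d}$
$h{\left(N \right)} = 3 N \left(6 + N\right)$ ($h{\left(N \right)} = 3 \left(6 + N\right) N = 3 N \left(6 + N\right)$)
$\left(W{\left(B,\left(5 + 4\right) 6 \right)} + h{\left(-18 \right)}\right)^{2} = \left(\left(6 + \sqrt{-11 + \left(5 + 4\right) 6}\right) + 3 \left(-18\right) \left(6 - 18\right)\right)^{2} = \left(\left(6 + \sqrt{-11 + 9 \cdot 6}\right) + 3 \left(-18\right) \left(-12\right)\right)^{2} = \left(\left(6 + \sqrt{-11 + 54}\right) + 648\right)^{2} = \left(\left(6 + \sqrt{43}\right) + 648\right)^{2} = \left(654 + \sqrt{43}\right)^{2}$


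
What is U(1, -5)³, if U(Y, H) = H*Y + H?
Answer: -1000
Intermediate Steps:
U(Y, H) = H + H*Y
U(1, -5)³ = (-5*(1 + 1))³ = (-5*2)³ = (-10)³ = -1000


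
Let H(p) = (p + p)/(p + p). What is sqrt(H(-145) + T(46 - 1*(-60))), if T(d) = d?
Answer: sqrt(107) ≈ 10.344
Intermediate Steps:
H(p) = 1 (H(p) = (2*p)/((2*p)) = (2*p)*(1/(2*p)) = 1)
sqrt(H(-145) + T(46 - 1*(-60))) = sqrt(1 + (46 - 1*(-60))) = sqrt(1 + (46 + 60)) = sqrt(1 + 106) = sqrt(107)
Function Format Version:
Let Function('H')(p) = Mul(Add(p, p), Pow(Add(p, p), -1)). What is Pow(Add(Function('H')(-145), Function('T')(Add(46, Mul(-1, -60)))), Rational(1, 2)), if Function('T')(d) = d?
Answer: Pow(107, Rational(1, 2)) ≈ 10.344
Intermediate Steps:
Function('H')(p) = 1 (Function('H')(p) = Mul(Mul(2, p), Pow(Mul(2, p), -1)) = Mul(Mul(2, p), Mul(Rational(1, 2), Pow(p, -1))) = 1)
Pow(Add(Function('H')(-145), Function('T')(Add(46, Mul(-1, -60)))), Rational(1, 2)) = Pow(Add(1, Add(46, Mul(-1, -60))), Rational(1, 2)) = Pow(Add(1, Add(46, 60)), Rational(1, 2)) = Pow(Add(1, 106), Rational(1, 2)) = Pow(107, Rational(1, 2))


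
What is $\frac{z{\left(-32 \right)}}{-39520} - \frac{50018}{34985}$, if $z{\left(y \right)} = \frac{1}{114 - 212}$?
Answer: $- \frac{38743535659}{27099101120} \approx -1.4297$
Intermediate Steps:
$z{\left(y \right)} = - \frac{1}{98}$ ($z{\left(y \right)} = \frac{1}{-98} = - \frac{1}{98}$)
$\frac{z{\left(-32 \right)}}{-39520} - \frac{50018}{34985} = - \frac{1}{98 \left(-39520\right)} - \frac{50018}{34985} = \left(- \frac{1}{98}\right) \left(- \frac{1}{39520}\right) - \frac{50018}{34985} = \frac{1}{3872960} - \frac{50018}{34985} = - \frac{38743535659}{27099101120}$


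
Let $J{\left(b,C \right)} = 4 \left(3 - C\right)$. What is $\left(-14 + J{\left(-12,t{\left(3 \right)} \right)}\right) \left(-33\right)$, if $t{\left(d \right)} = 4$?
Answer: $594$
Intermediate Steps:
$J{\left(b,C \right)} = 12 - 4 C$
$\left(-14 + J{\left(-12,t{\left(3 \right)} \right)}\right) \left(-33\right) = \left(-14 + \left(12 - 16\right)\right) \left(-33\right) = \left(-14 - 4\right) \left(-33\right) = \left(-18\right) \left(-33\right) = 594$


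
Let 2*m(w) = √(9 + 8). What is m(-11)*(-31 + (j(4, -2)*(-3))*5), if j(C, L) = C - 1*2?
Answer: -61*√17/2 ≈ -125.75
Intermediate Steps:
j(C, L) = -2 + C (j(C, L) = C - 2 = -2 + C)
m(w) = √17/2 (m(w) = √(9 + 8)/2 = √17/2)
m(-11)*(-31 + (j(4, -2)*(-3))*5) = (√17/2)*(-31 + ((-2 + 4)*(-3))*5) = (√17/2)*(-31 + (2*(-3))*5) = (√17/2)*(-31 - 6*5) = (√17/2)*(-31 - 30) = (√17/2)*(-61) = -61*√17/2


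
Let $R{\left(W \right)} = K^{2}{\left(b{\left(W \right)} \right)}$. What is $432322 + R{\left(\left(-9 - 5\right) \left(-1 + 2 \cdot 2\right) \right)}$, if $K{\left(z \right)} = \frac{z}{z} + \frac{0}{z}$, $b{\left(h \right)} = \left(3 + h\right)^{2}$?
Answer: $432323$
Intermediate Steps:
$K{\left(z \right)} = 1$ ($K{\left(z \right)} = 1 + 0 = 1$)
$R{\left(W \right)} = 1$ ($R{\left(W \right)} = 1^{2} = 1$)
$432322 + R{\left(\left(-9 - 5\right) \left(-1 + 2 \cdot 2\right) \right)} = 432322 + 1 = 432323$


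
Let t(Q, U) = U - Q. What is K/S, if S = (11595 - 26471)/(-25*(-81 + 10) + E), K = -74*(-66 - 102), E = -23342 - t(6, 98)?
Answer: 67316172/3719 ≈ 18101.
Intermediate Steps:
E = -23434 (E = -23342 - (98 - 1*6) = -23342 - (98 - 6) = -23342 - 1*92 = -23342 - 92 = -23434)
K = 12432 (K = -74*(-168) = 12432)
S = 14876/21659 (S = (11595 - 26471)/(-25*(-81 + 10) - 23434) = -14876/(-25*(-71) - 23434) = -14876/(1775 - 23434) = -14876/(-21659) = -14876*(-1/21659) = 14876/21659 ≈ 0.68683)
K/S = 12432/(14876/21659) = 12432*(21659/14876) = 67316172/3719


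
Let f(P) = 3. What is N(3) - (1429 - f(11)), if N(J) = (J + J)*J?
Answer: -1408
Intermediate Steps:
N(J) = 2*J**2 (N(J) = (2*J)*J = 2*J**2)
N(3) - (1429 - f(11)) = 2*3**2 - (1429 - 1*3) = 2*9 - (1429 - 3) = 18 - 1*1426 = 18 - 1426 = -1408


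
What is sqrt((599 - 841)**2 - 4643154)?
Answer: I*sqrt(4584590) ≈ 2141.2*I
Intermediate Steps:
sqrt((599 - 841)**2 - 4643154) = sqrt((-242)**2 - 4643154) = sqrt(58564 - 4643154) = sqrt(-4584590) = I*sqrt(4584590)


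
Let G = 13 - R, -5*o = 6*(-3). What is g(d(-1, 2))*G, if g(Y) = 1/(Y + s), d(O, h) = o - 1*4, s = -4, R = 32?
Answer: 95/22 ≈ 4.3182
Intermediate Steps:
o = 18/5 (o = -6*(-3)/5 = -1/5*(-18) = 18/5 ≈ 3.6000)
d(O, h) = -2/5 (d(O, h) = 18/5 - 1*4 = 18/5 - 4 = -2/5)
g(Y) = 1/(-4 + Y) (g(Y) = 1/(Y - 4) = 1/(-4 + Y))
G = -19 (G = 13 - 1*32 = 13 - 32 = -19)
g(d(-1, 2))*G = -19/(-4 - 2/5) = -19/(-22/5) = -5/22*(-19) = 95/22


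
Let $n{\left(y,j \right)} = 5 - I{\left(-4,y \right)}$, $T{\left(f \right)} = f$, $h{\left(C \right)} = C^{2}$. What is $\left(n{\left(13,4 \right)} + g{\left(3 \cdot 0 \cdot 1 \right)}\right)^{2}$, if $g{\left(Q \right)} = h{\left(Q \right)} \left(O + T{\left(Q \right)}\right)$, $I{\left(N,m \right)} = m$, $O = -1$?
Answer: $64$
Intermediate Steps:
$n{\left(y,j \right)} = 5 - y$
$g{\left(Q \right)} = Q^{2} \left(-1 + Q\right)$
$\left(n{\left(13,4 \right)} + g{\left(3 \cdot 0 \cdot 1 \right)}\right)^{2} = \left(\left(5 - 13\right) + \left(3 \cdot 0 \cdot 1\right)^{2} \left(-1 + 3 \cdot 0 \cdot 1\right)\right)^{2} = \left(\left(5 - 13\right) + \left(0 \cdot 1\right)^{2} \left(-1 + 0 \cdot 1\right)\right)^{2} = \left(-8 + 0^{2} \left(-1 + 0\right)\right)^{2} = \left(-8 + 0 \left(-1\right)\right)^{2} = \left(-8 + 0\right)^{2} = \left(-8\right)^{2} = 64$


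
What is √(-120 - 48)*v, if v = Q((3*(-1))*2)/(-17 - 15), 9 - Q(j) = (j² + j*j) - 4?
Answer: 59*I*√42/16 ≈ 23.898*I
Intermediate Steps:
Q(j) = 13 - 2*j² (Q(j) = 9 - ((j² + j*j) - 4) = 9 - ((j² + j²) - 4) = 9 - (2*j² - 4) = 9 - (-4 + 2*j²) = 9 + (4 - 2*j²) = 13 - 2*j²)
v = 59/32 (v = (13 - 2*((3*(-1))*2)²)/(-17 - 15) = (13 - 2*(-3*2)²)/(-32) = (13 - 2*(-6)²)*(-1/32) = (13 - 2*36)*(-1/32) = (13 - 72)*(-1/32) = -59*(-1/32) = 59/32 ≈ 1.8438)
√(-120 - 48)*v = √(-120 - 48)*(59/32) = √(-168)*(59/32) = (2*I*√42)*(59/32) = 59*I*√42/16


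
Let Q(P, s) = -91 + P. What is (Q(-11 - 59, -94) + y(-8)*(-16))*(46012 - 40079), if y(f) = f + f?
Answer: 563635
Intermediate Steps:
y(f) = 2*f
(Q(-11 - 59, -94) + y(-8)*(-16))*(46012 - 40079) = ((-91 + (-11 - 59)) + (2*(-8))*(-16))*(46012 - 40079) = ((-91 - 70) - 16*(-16))*5933 = (-161 + 256)*5933 = 95*5933 = 563635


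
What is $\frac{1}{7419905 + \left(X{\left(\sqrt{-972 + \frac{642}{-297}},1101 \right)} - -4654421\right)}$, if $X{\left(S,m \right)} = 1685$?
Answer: $\frac{1}{12076011} \approx 8.2809 \cdot 10^{-8}$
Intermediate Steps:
$\frac{1}{7419905 + \left(X{\left(\sqrt{-972 + \frac{642}{-297}},1101 \right)} - -4654421\right)} = \frac{1}{7419905 + \left(1685 - -4654421\right)} = \frac{1}{7419905 + \left(1685 + 4654421\right)} = \frac{1}{7419905 + 4656106} = \frac{1}{12076011}$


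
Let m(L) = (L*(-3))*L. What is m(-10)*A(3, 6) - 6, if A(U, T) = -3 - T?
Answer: 2694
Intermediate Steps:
m(L) = -3*L² (m(L) = (-3*L)*L = -3*L²)
m(-10)*A(3, 6) - 6 = (-3*(-10)²)*(-3 - 1*6) - 6 = (-3*100)*(-3 - 6) - 6 = -300*(-9) - 6 = 2700 - 6 = 2694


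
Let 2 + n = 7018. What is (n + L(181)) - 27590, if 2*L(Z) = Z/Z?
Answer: -41147/2 ≈ -20574.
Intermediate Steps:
n = 7016 (n = -2 + 7018 = 7016)
L(Z) = ½ (L(Z) = (Z/Z)/2 = (½)*1 = ½)
(n + L(181)) - 27590 = (7016 + ½) - 27590 = 14033/2 - 27590 = -41147/2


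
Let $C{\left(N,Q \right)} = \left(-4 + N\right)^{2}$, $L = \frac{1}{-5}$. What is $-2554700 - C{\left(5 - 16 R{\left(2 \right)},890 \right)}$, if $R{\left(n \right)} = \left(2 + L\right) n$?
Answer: $- \frac{63947589}{25} \approx -2.5579 \cdot 10^{6}$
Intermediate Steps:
$L = - \frac{1}{5} \approx -0.2$
$R{\left(n \right)} = \frac{9 n}{5}$ ($R{\left(n \right)} = \left(2 - \frac{1}{5}\right) n = \frac{9 n}{5}$)
$-2554700 - C{\left(5 - 16 R{\left(2 \right)},890 \right)} = -2554700 - \left(-4 + \left(5 - 16 \cdot \frac{9}{5} \cdot 2\right)\right)^{2} = -2554700 - \left(-4 + \left(5 - \frac{288}{5}\right)\right)^{2} = -2554700 - \left(-4 - \frac{263}{5}\right)^{2} = -2554700 - \left(- \frac{283}{5}\right)^{2} = -2554700 - \frac{80089}{25} = - \frac{63947589}{25}$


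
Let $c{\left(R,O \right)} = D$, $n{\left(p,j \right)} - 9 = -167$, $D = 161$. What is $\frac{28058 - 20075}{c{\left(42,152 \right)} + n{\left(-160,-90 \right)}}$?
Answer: $2661$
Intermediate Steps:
$n{\left(p,j \right)} = -158$ ($n{\left(p,j \right)} = 9 - 167 = -158$)
$c{\left(R,O \right)} = 161$
$\frac{28058 - 20075}{c{\left(42,152 \right)} + n{\left(-160,-90 \right)}} = \frac{28058 - 20075}{161 - 158} = \frac{7983}{3} = 7983 \cdot \frac{1}{3} = 2661$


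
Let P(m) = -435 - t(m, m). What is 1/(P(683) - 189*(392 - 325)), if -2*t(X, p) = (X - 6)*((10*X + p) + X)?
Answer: 1/2761248 ≈ 3.6215e-7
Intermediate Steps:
t(X, p) = -(-6 + X)*(p + 11*X)/2 (t(X, p) = -(X - 6)*((10*X + p) + X)/2 = -(-6 + X)*((p + 10*X) + X)/2 = -(-6 + X)*(p + 11*X)/2)
P(m) = -435 - 36*m + 6*m² (P(m) = -435 - (3*m + 33*m - 11*m²/2 - m*m/2) = -435 - (3*m + 33*m - 11*m²/2 - m²/2) = -435 - (-6*m² + 36*m) = -435 + (-36*m + 6*m²) = -435 - 36*m + 6*m²)
1/(P(683) - 189*(392 - 325)) = 1/((-435 - 36*683 + 6*683²) - 189*(392 - 325)) = 1/((-435 - 24588 + 6*466489) - 189*67) = 1/((-435 - 24588 + 2798934) - 12663) = 1/(2773911 - 12663) = 1/2761248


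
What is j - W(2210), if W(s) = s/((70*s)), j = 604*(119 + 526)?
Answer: 27270599/70 ≈ 3.8958e+5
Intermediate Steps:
j = 389580 (j = 604*645 = 389580)
W(s) = 1/70 (W(s) = s*(1/(70*s)) = 1/70)
j - W(2210) = 389580 - 1*1/70 = 389580 - 1/70 = 27270599/70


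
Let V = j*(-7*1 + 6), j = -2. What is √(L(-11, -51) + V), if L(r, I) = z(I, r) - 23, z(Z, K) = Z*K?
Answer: 6*√15 ≈ 23.238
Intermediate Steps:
z(Z, K) = K*Z
L(r, I) = -23 + I*r (L(r, I) = r*I - 23 = I*r - 23 = -23 + I*r)
V = 2 (V = -2*(-7*1 + 6) = -2*(-7 + 6) = -2*(-1) = 2)
√(L(-11, -51) + V) = √((-23 - 51*(-11)) + 2) = √((-23 + 561) + 2) = √(538 + 2) = √540 = 6*√15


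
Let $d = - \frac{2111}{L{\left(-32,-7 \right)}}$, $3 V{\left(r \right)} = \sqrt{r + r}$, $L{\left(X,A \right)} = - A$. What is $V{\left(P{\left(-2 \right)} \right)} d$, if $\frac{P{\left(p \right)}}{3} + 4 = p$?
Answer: $- \frac{4222 i}{7} \approx - 603.14 i$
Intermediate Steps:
$P{\left(p \right)} = -12 + 3 p$
$V{\left(r \right)} = \frac{\sqrt{2} \sqrt{r}}{3}$ ($V{\left(r \right)} = \frac{\sqrt{r + r}}{3} = \frac{\sqrt{2 r}}{3} = \frac{\sqrt{2} \sqrt{r}}{3}$)
$d = - \frac{2111}{7}$ ($d = - \frac{2111}{\left(-1\right) \left(-7\right)} = - \frac{2111}{7} \approx -301.57$)
$V{\left(P{\left(-2 \right)} \right)} d = \frac{\sqrt{2} \sqrt{-12 + 3 \left(-2\right)}}{3} \left(- \frac{2111}{7}\right) = \frac{\sqrt{2} \sqrt{-12 - 6}}{3} \left(- \frac{2111}{7}\right) = \frac{\sqrt{2} \sqrt{-18}}{3} \left(- \frac{2111}{7}\right) = \frac{\sqrt{2} \cdot 3 i \sqrt{2}}{3} \left(- \frac{2111}{7}\right) = 2 i \left(- \frac{2111}{7}\right) = - \frac{4222 i}{7}$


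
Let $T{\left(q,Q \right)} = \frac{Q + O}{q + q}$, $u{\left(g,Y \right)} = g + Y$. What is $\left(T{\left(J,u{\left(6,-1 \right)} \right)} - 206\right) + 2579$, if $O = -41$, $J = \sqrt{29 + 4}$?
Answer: $2373 - \frac{6 \sqrt{33}}{11} \approx 2369.9$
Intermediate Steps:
$J = \sqrt{33} \approx 5.7446$
$u{\left(g,Y \right)} = Y + g$
$T{\left(q,Q \right)} = \frac{-41 + Q}{2 q}$ ($T{\left(q,Q \right)} = \frac{Q - 41}{q + q} = \frac{-41 + Q}{2 q}$)
$\left(T{\left(J,u{\left(6,-1 \right)} \right)} - 206\right) + 2579 = \left(\frac{-41 + \left(-1 + 6\right)}{2 \sqrt{33}} - 206\right) + 2579 = \left(\frac{\frac{\sqrt{33}}{33} \left(-41 + 5\right)}{2} - 206\right) + 2579 = \left(\frac{1}{2} \frac{\sqrt{33}}{33} \left(-36\right) - 206\right) + 2579 = \left(- \frac{6 \sqrt{33}}{11} - 206\right) + 2579 = \left(-206 - \frac{6 \sqrt{33}}{11}\right) + 2579 = 2373 - \frac{6 \sqrt{33}}{11}$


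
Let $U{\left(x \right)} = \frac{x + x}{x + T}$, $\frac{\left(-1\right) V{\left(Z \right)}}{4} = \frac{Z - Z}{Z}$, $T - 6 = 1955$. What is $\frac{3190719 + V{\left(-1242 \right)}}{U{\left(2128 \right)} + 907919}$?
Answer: $\frac{13046849991}{3712485047} \approx 3.5143$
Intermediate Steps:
$T = 1961$ ($T = 6 + 1955 = 1961$)
$V{\left(Z \right)} = 0$ ($V{\left(Z \right)} = - 4 \frac{Z - Z}{Z} = - 4 \frac{0}{Z} = \left(-4\right) 0 = 0$)
$U{\left(x \right)} = \frac{2 x}{1961 + x}$ ($U{\left(x \right)} = \frac{x + x}{x + 1961} = \frac{2 x}{1961 + x}$)
$\frac{3190719 + V{\left(-1242 \right)}}{U{\left(2128 \right)} + 907919} = \frac{3190719 + 0}{2 \cdot 2128 \frac{1}{1961 + 2128} + 907919} = \frac{3190719}{2 \cdot 2128 \cdot \frac{1}{4089} + 907919} = \frac{3190719}{\frac{4256}{4089} + 907919} = \frac{3190719}{\frac{3712485047}{4089}} = 3190719 \cdot \frac{4089}{3712485047} = \frac{13046849991}{3712485047}$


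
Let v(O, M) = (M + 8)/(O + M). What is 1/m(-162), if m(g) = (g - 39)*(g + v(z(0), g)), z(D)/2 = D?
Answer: 27/874015 ≈ 3.0892e-5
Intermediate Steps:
z(D) = 2*D
v(O, M) = (8 + M)/(M + O)
m(g) = (-39 + g)*(g + (8 + g)/g) (m(g) = (g - 39)*(g + (8 + g)/(g + 2*0)) = (-39 + g)*(g + (8 + g)/(g + 0)) = (-39 + g)*(g + (8 + g)/g))
1/m(-162) = 1/(-31 + (-162)**2 - 312/(-162) - 38*(-162)) = 1/(-31 + 26244 - 312*(-1/162) + 6156) = 1/(-31 + 26244 + 52/27 + 6156) = 1/(874015/27) = 27/874015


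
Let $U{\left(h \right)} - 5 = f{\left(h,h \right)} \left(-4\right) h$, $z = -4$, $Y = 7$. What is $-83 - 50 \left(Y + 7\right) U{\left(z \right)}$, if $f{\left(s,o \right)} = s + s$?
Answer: $86017$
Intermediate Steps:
$f{\left(s,o \right)} = 2 s$
$U{\left(h \right)} = 5 - 8 h^{2}$ ($U{\left(h \right)} = 5 + 2 h \left(-4\right) h = 5 + - 8 h h = 5 - 8 h^{2}$)
$-83 - 50 \left(Y + 7\right) U{\left(z \right)} = -83 - 50 \left(7 + 7\right) \left(5 - 8 \left(-4\right)^{2}\right) = -83 - 50 \cdot 14 \left(5 - 128\right) = -83 - 50 \cdot 14 \left(-123\right) = -83 - -86100 = -83 + 86100 = 86017$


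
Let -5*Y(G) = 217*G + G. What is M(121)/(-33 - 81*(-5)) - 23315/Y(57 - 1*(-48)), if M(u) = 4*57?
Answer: 809747/141918 ≈ 5.7057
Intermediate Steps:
M(u) = 228
Y(G) = -218*G/5 (Y(G) = -(217*G + G)/5 = -218*G/5)
M(121)/(-33 - 81*(-5)) - 23315/Y(57 - 1*(-48)) = 228/(-33 - 81*(-5)) - 23315*(-5/(218*(57 - 1*(-48)))) = 228/(-33 + 405) - 23315*(-5/(218*(57 + 48))) = 228/372 - 23315/((-218/5*105)) = 228*(1/372) - 23315/(-4578) = 19/31 - 23315*(-1/4578) = 19/31 + 23315/4578 = 809747/141918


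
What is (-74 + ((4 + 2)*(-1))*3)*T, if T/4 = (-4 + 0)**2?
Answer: -5888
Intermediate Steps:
T = 64 (T = 4*(-4 + 0)**2 = 4*(-4)**2 = 4*16 = 64)
(-74 + ((4 + 2)*(-1))*3)*T = (-74 + ((4 + 2)*(-1))*3)*64 = (-74 + (6*(-1))*3)*64 = (-74 - 6*3)*64 = (-74 - 18)*64 = -92*64 = -5888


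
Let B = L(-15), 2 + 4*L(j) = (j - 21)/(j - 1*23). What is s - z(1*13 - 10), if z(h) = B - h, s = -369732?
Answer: -7024846/19 ≈ -3.6973e+5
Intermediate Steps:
L(j) = -½ + (-21 + j)/(4*(-23 + j)) (L(j) = -½ + ((j - 21)/(j - 1*23))/4 = -½ + ((-21 + j)/(j - 23))/4 = -½ + ((-21 + j)/(-23 + j))/4 = -½ + (-21 + j)/(4*(-23 + j)))
B = -5/19 (B = (25 - 1*(-15))/(4*(-23 - 15)) = (¼)*(25 + 15)/(-38) = (¼)*(-1/38)*40 = -5/19 ≈ -0.26316)
z(h) = -5/19 - h
s - z(1*13 - 10) = -369732 - (-5/19 - (1*13 - 10)) = -369732 - (-5/19 - (13 - 10)) = -369732 - (-5/19 - 1*3) = -369732 - (-5/19 - 3) = -369732 - 1*(-62/19) = -369732 + 62/19 = -7024846/19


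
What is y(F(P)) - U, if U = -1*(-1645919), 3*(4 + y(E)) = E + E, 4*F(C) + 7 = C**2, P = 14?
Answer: -3291783/2 ≈ -1.6459e+6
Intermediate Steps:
F(C) = -7/4 + C**2/4
y(E) = -4 + 2*E/3 (y(E) = -4 + (E + E)/3 = -4 + (2*E)/3 = -4 + 2*E/3)
U = 1645919
y(F(P)) - U = (-4 + 2*(-7/4 + (1/4)*14**2)/3) - 1*1645919 = (-4 + 2*(-7/4 + (1/4)*196)/3) - 1645919 = (-4 + 2*(-7/4 + 49)/3) - 1645919 = (-4 + (2/3)*(189/4)) - 1645919 = (-4 + 63/2) - 1645919 = 55/2 - 1645919 = -3291783/2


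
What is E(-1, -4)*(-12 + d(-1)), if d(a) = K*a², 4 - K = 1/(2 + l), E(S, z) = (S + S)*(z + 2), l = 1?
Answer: -100/3 ≈ -33.333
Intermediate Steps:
E(S, z) = 2*S*(2 + z) (E(S, z) = (2*S)*(2 + z) = 2*S*(2 + z))
K = 11/3 (K = 4 - 1/(2 + 1) = 4 - 1/3 = 4 - 1*⅓ = 4 - ⅓ = 11/3 ≈ 3.6667)
d(a) = 11*a²/3
E(-1, -4)*(-12 + d(-1)) = (2*(-1)*(2 - 4))*(-12 + (11/3)*(-1)²) = (2*(-1)*(-2))*(-12 + (11/3)*1) = 4*(-12 + 11/3) = 4*(-25/3) = -100/3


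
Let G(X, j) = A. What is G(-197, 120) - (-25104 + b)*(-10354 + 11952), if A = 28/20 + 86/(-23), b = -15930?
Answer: 7540817911/115 ≈ 6.5572e+7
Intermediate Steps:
A = -269/115 (A = 28*(1/20) + 86*(-1/23) = 7/5 - 86/23 = -269/115 ≈ -2.3391)
G(X, j) = -269/115
G(-197, 120) - (-25104 + b)*(-10354 + 11952) = -269/115 - (-25104 - 15930)*(-10354 + 11952) = -269/115 - (-41034)*1598 = -269/115 - 1*(-65572332) = -269/115 + 65572332 = 7540817911/115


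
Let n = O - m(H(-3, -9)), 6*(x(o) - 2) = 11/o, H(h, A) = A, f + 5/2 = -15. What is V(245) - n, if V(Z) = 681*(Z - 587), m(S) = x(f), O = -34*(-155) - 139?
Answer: -24993266/105 ≈ -2.3803e+5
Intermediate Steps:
f = -35/2 (f = -5/2 - 15 = -35/2 ≈ -17.500)
O = 5131 (O = 5270 - 139 = 5131)
x(o) = 2 + 11/(6*o) (x(o) = 2 + (11/o)/6 = 2 + 11/(6*o))
m(S) = 199/105 (m(S) = 2 + 11/(6*(-35/2)) = 2 + (11/6)*(-2/35) = 2 - 11/105 = 199/105)
V(Z) = -399747 + 681*Z (V(Z) = 681*(-587 + Z) = -399747 + 681*Z)
n = 538556/105 (n = 5131 - 1*199/105 = 5131 - 199/105 = 538556/105 ≈ 5129.1)
V(245) - n = (-399747 + 681*245) - 1*538556/105 = (-399747 + 166845) - 538556/105 = -232902 - 538556/105 = -24993266/105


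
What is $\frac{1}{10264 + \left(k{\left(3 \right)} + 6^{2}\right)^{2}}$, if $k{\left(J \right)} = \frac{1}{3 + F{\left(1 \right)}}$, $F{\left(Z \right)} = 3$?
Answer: $\frac{36}{416593} \approx 8.6415 \cdot 10^{-5}$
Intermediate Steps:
$k{\left(J \right)} = \frac{1}{6}$ ($k{\left(J \right)} = \frac{1}{3 + 3} = \frac{1}{6}$)
$\frac{1}{10264 + \left(k{\left(3 \right)} + 6^{2}\right)^{2}} = \frac{1}{10264 + \left(\frac{1}{6} + 6^{2}\right)^{2}} = \frac{1}{10264 + \left(\frac{1}{6} + 36\right)^{2}} = \frac{1}{10264 + \left(\frac{217}{6}\right)^{2}} = \frac{1}{10264 + \frac{47089}{36}} = \frac{1}{\frac{416593}{36}} = \frac{36}{416593}$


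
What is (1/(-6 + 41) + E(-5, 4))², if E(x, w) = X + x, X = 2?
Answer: 10816/1225 ≈ 8.8294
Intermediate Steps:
E(x, w) = 2 + x
(1/(-6 + 41) + E(-5, 4))² = (1/(-6 + 41) + (2 - 5))² = (1/35 - 3)² = (-104/35)² = 10816/1225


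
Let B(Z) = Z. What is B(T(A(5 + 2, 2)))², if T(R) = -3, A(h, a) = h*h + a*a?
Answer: 9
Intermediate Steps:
A(h, a) = a² + h² (A(h, a) = h² + a² = a² + h²)
B(T(A(5 + 2, 2)))² = (-3)² = 9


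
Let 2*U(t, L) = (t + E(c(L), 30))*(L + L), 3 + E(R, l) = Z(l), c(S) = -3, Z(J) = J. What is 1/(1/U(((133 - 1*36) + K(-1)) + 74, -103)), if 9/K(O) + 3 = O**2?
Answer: -39861/2 ≈ -19931.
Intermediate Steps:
E(R, l) = -3 + l
K(O) = 9/(-3 + O**2)
U(t, L) = L*(27 + t) (U(t, L) = ((t + (-3 + 30))*(L + L))/2 = ((t + 27)*(2*L))/2 = ((27 + t)*(2*L))/2 = (2*L*(27 + t))/2 = L*(27 + t))
1/(1/U(((133 - 1*36) + K(-1)) + 74, -103)) = 1/(1/(-103*(27 + (((133 - 1*36) + 9/(-3 + (-1)**2)) + 74)))) = 1/(1/(-103*(27 + (((133 - 36) + 9/(-3 + 1)) + 74)))) = 1/(1/(-103*(27 + ((97 + 9/(-2)) + 74)))) = 1/(1/(-103*(27 + ((97 + 9*(-1/2)) + 74)))) = 1/(1/(-103*(27 + ((97 - 9/2) + 74)))) = 1/(1/(-103*(27 + (185/2 + 74)))) = 1/(1/(-103*(27 + 333/2))) = 1/(1/(-103*387/2)) = 1/(1/(-39861/2)) = 1/(-2/39861) = -39861/2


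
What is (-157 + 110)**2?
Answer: 2209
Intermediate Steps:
(-157 + 110)**2 = (-47)**2 = 2209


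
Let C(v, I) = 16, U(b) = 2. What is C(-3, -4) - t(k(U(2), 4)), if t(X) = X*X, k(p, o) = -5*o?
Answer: -384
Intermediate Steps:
t(X) = X²
C(-3, -4) - t(k(U(2), 4)) = 16 - (-5*4)² = 16 - 1*(-20)² = 16 - 1*400 = 16 - 400 = -384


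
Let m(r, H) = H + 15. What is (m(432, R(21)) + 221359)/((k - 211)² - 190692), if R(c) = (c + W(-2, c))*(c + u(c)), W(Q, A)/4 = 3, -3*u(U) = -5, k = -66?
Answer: -222122/113963 ≈ -1.9491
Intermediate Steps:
u(U) = 5/3 (u(U) = -⅓*(-5) = 5/3)
W(Q, A) = 12 (W(Q, A) = 4*3 = 12)
R(c) = (12 + c)*(5/3 + c) (R(c) = (c + 12)*(c + 5/3) = (12 + c)*(5/3 + c))
m(r, H) = 15 + H
(m(432, R(21)) + 221359)/((k - 211)² - 190692) = ((15 + (20 + 21² + (41/3)*21)) + 221359)/((-66 - 211)² - 190692) = ((15 + (20 + 441 + 287)) + 221359)/((-277)² - 190692) = ((15 + 748) + 221359)/(76729 - 190692) = (763 + 221359)/(-113963) = 222122*(-1/113963) = -222122/113963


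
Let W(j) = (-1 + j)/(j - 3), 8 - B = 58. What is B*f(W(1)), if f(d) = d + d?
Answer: 0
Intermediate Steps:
B = -50 (B = 8 - 1*58 = 8 - 58 = -50)
W(j) = (-1 + j)/(-3 + j)
f(d) = 2*d
B*f(W(1)) = -100*(-1 + 1)/(-3 + 1) = -100*0/(-2) = -100*(-½*0) = -100*0 = -50*0 = 0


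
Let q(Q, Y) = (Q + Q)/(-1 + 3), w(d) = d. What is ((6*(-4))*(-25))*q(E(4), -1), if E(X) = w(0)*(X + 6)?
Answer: 0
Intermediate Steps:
E(X) = 0 (E(X) = 0*(X + 6) = 0*(6 + X) = 0)
q(Q, Y) = Q (q(Q, Y) = (2*Q)/2 = (2*Q)*(½) = Q)
((6*(-4))*(-25))*q(E(4), -1) = ((6*(-4))*(-25))*0 = -24*(-25)*0 = 600*0 = 0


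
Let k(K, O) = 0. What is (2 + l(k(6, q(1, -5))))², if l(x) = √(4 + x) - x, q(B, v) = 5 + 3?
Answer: 16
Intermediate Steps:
q(B, v) = 8
(2 + l(k(6, q(1, -5))))² = (2 + (√(4 + 0) - 1*0))² = (2 + (√4 + 0))² = (2 + (2 + 0))² = (2 + 2)² = 4² = 16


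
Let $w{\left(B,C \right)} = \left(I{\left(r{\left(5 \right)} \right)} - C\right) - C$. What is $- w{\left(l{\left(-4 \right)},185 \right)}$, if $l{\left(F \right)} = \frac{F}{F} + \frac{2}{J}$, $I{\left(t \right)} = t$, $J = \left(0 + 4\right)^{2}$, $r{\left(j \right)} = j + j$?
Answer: $360$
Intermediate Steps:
$r{\left(j \right)} = 2 j$
$J = 16$ ($J = 4^{2} = 16$)
$l{\left(F \right)} = \frac{9}{8}$ ($l{\left(F \right)} = \frac{F}{F} + \frac{2}{16} = 1 + 2 \cdot \frac{1}{16} = 1 + \frac{1}{8} = \frac{9}{8}$)
$w{\left(B,C \right)} = 10 - 2 C$ ($w{\left(B,C \right)} = \left(2 \cdot 5 - C\right) - C = \left(10 - C\right) - C = 10 - 2 C$)
$- w{\left(l{\left(-4 \right)},185 \right)} = - (10 - 370) = \left(-1\right) \left(-360\right) = 360$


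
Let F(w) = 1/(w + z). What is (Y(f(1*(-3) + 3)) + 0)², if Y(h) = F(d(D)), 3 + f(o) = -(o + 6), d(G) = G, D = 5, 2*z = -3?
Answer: 4/49 ≈ 0.081633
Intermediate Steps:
z = -3/2 (z = (½)*(-3) = -3/2 ≈ -1.5000)
f(o) = -9 - o (f(o) = -3 - (o + 6) = -3 - (6 + o) = -3 + (-6 - o) = -9 - o)
F(w) = 1/(-3/2 + w) (F(w) = 1/(w - 3/2) = 1/(-3/2 + w))
Y(h) = 2/7 (Y(h) = 2/(-3 + 2*5) = 2/(-3 + 10) = 2/7)
(Y(f(1*(-3) + 3)) + 0)² = (2/7 + 0)² = (2/7)² = 4/49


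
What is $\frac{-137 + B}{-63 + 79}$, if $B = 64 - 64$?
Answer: $- \frac{137}{16} \approx -8.5625$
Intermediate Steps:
$B = 0$
$\frac{-137 + B}{-63 + 79} = \frac{-137 + 0}{-63 + 79} = \frac{1}{16} \left(-137\right) = - \frac{137}{16}$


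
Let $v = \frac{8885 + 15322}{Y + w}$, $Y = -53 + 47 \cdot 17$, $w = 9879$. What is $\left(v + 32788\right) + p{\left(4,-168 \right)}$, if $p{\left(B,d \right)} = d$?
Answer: $\frac{346611707}{10625} \approx 32622.0$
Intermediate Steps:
$Y = 746$ ($Y = -53 + 799 = 746$)
$v = \frac{24207}{10625}$ ($v = \frac{8885 + 15322}{746 + 9879} = \frac{24207}{10625} \approx 2.2783$)
$\left(v + 32788\right) + p{\left(4,-168 \right)} = \left(\frac{24207}{10625} + 32788\right) - 168 = \frac{348396707}{10625} - 168 = \frac{346611707}{10625}$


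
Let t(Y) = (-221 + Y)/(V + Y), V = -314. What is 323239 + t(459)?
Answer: 46869893/145 ≈ 3.2324e+5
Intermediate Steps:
t(Y) = (-221 + Y)/(-314 + Y)
323239 + t(459) = 323239 + (-221 + 459)/(-314 + 459) = 323239 + 238/145 = 46869893/145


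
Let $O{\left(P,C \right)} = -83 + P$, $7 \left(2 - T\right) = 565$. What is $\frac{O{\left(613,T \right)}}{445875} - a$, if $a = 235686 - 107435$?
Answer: $- \frac{11436782819}{89175} \approx -1.2825 \cdot 10^{5}$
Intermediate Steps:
$T = - \frac{551}{7}$ ($T = 2 - \frac{565}{7} = - \frac{551}{7} \approx -78.714$)
$a = 128251$ ($a = 235686 - 107435 = 128251$)
$\frac{O{\left(613,T \right)}}{445875} - a = \frac{-83 + 613}{445875} - 128251 = 530 \cdot \frac{1}{445875} - 128251 = \frac{106}{89175} - 128251 = - \frac{11436782819}{89175}$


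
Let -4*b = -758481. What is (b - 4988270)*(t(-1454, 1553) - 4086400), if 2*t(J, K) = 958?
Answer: 78427615140679/4 ≈ 1.9607e+13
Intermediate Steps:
b = 758481/4 (b = -¼*(-758481) = 758481/4 ≈ 1.8962e+5)
t(J, K) = 479 (t(J, K) = (½)*958 = 479)
(b - 4988270)*(t(-1454, 1553) - 4086400) = (758481/4 - 4988270)*(479 - 4086400) = -19194599/4*(-4085921) = 78427615140679/4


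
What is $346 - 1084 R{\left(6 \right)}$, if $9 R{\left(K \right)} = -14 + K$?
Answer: $\frac{11786}{9} \approx 1309.6$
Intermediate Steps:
$R{\left(K \right)} = - \frac{14}{9} + \frac{K}{9}$ ($R{\left(K \right)} = \frac{-14 + K}{9} = - \frac{14}{9} + \frac{K}{9}$)
$346 - 1084 R{\left(6 \right)} = 346 - 1084 \left(- \frac{14}{9} + \frac{1}{9} \cdot 6\right) = 346 - 1084 \left(- \frac{14}{9} + \frac{2}{3}\right) = 346 - - \frac{8672}{9} = 346 + \frac{8672}{9} = \frac{11786}{9}$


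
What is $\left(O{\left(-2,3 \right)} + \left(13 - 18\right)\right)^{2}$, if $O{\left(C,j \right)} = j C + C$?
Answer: $169$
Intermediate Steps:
$O{\left(C,j \right)} = C + C j$ ($O{\left(C,j \right)} = C j + C = C + C j$)
$\left(O{\left(-2,3 \right)} + \left(13 - 18\right)\right)^{2} = \left(- 2 \left(1 + 3\right) + \left(13 - 18\right)\right)^{2} = \left(\left(-2\right) 4 - 5\right)^{2} = \left(-8 - 5\right)^{2} = \left(-13\right)^{2} = 169$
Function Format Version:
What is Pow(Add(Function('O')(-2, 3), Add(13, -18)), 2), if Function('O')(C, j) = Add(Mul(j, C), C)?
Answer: 169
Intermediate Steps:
Function('O')(C, j) = Add(C, Mul(C, j)) (Function('O')(C, j) = Add(Mul(C, j), C) = Add(C, Mul(C, j)))
Pow(Add(Function('O')(-2, 3), Add(13, -18)), 2) = Pow(Add(Mul(-2, Add(1, 3)), Add(13, -18)), 2) = Pow(Add(Mul(-2, 4), -5), 2) = Pow(Add(-8, -5), 2) = Pow(-13, 2) = 169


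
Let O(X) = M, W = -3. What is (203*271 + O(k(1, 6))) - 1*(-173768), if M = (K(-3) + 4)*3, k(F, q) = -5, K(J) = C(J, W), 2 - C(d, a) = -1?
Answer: 228802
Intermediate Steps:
C(d, a) = 3 (C(d, a) = 2 - 1*(-1) = 2 + 1 = 3)
K(J) = 3
M = 21 (M = (3 + 4)*3 = 7*3 = 21)
O(X) = 21
(203*271 + O(k(1, 6))) - 1*(-173768) = (203*271 + 21) - 1*(-173768) = (55013 + 21) + 173768 = 55034 + 173768 = 228802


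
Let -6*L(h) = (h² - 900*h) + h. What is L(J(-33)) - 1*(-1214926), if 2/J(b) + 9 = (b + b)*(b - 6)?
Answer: 23979816842983/19737675 ≈ 1.2149e+6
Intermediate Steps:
J(b) = 2/(-9 + 2*b*(-6 + b)) (J(b) = 2/(-9 + (b + b)*(b - 6)) = 2/(-9 + (2*b)*(-6 + b)) = 2/(-9 + 2*b*(-6 + b)))
L(h) = -h²/6 + 899*h/6 (L(h) = -((h² - 900*h) + h)/6 = -(h² - 899*h)/6 = -h²/6 + 899*h/6)
L(J(-33)) - 1*(-1214926) = (2/(-9 - 12*(-33) + 2*(-33)²))*(899 - 2/(-9 - 12*(-33) + 2*(-33)²))/6 - 1*(-1214926) = (2/(-9 + 396 + 2*1089))*(899 - 2/(-9 + 396 + 2*1089))/6 + 1214926 = (2/(-9 + 396 + 2178))*(899 - 2/(-9 + 396 + 2178))/6 + 1214926 = (2/2565)*(899 - 2/2565)/6 + 1214926 = (2*(1/2565))*(899 - 2/2565)/6 + 1214926 = (⅙)*(2/2565)*(899 - 1*2/2565) + 1214926 = (⅙)*(2/2565)*(899 - 2/2565) + 1214926 = (⅙)*(2/2565)*(2305933/2565) + 1214926 = 2305933/19737675 + 1214926 = 23979816842983/19737675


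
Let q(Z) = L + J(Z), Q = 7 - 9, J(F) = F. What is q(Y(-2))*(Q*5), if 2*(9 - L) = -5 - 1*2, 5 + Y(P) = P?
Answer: -55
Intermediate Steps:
Y(P) = -5 + P
Q = -2
L = 25/2 (L = 9 - (-5 - 1*2)/2 = 9 - (-5 - 2)/2 = 9 - ½*(-7) = 9 + 7/2 = 25/2 ≈ 12.500)
q(Z) = 25/2 + Z
q(Y(-2))*(Q*5) = (25/2 + (-5 - 2))*(-2*5) = (25/2 - 7)*(-10) = (11/2)*(-10) = -55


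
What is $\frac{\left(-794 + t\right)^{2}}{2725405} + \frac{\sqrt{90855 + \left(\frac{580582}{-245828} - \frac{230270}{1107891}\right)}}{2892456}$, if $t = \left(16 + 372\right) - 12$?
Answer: $\frac{174724}{2725405} + \frac{\sqrt{136737414962365485340446}}{3548478424441104} \approx 0.064214$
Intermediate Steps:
$t = 376$ ($t = 388 - 12 = 376$)
$\frac{\left(-794 + t\right)^{2}}{2725405} + \frac{\sqrt{90855 + \left(\frac{580582}{-245828} - \frac{230270}{1107891}\right)}}{2892456} = \frac{\left(-794 + 376\right)^{2}}{2725405} + \frac{\sqrt{90855 + \left(\frac{580582}{-245828} - \frac{230270}{1107891}\right)}}{2892456} = \left(-418\right)^{2} \cdot \frac{1}{2725405} + \sqrt{90855 + \left(580582 \left(- \frac{1}{245828}\right) - \frac{230270}{1107891}\right)} \frac{1}{2892456} = 174724 \cdot \frac{1}{2725405} + \sqrt{90855 - \frac{9457140353}{3680413902}} \cdot \frac{1}{2892456} = \frac{174724}{2725405} + \sqrt{90855 - \frac{9457140353}{3680413902}} \cdot \frac{1}{2892456} = \frac{174724}{2725405} + \sqrt{\frac{334374547925857}{3680413902}} \cdot \frac{1}{2892456} = \frac{174724}{2725405} + \frac{\sqrt{136737414962365485340446}}{1226804634} \cdot \frac{1}{2892456} = \frac{174724}{2725405} + \frac{\sqrt{136737414962365485340446}}{3548478424441104}$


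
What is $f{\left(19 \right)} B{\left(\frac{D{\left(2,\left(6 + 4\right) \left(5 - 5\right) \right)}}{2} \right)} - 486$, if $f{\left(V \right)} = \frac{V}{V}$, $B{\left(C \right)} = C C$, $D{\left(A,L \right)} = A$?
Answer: $-485$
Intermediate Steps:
$B{\left(C \right)} = C^{2}$
$f{\left(V \right)} = 1$
$f{\left(19 \right)} B{\left(\frac{D{\left(2,\left(6 + 4\right) \left(5 - 5\right) \right)}}{2} \right)} - 486 = 1 \left(\frac{2}{2}\right)^{2} - 486 = 1 \left(2 \cdot \frac{1}{2}\right)^{2} - 486 = 1 \cdot 1^{2} - 486 = 1 \cdot 1 - 486 = 1 - 486 = -485$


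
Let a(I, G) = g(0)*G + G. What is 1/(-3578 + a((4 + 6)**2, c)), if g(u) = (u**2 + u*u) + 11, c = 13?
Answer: -1/3422 ≈ -0.00029223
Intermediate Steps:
g(u) = 11 + 2*u**2 (g(u) = (u**2 + u**2) + 11 = 2*u**2 + 11 = 11 + 2*u**2)
a(I, G) = 12*G (a(I, G) = (11 + 2*0**2)*G + G = (11 + 2*0)*G + G = (11 + 0)*G + G = 11*G + G = 12*G)
1/(-3578 + a((4 + 6)**2, c)) = 1/(-3578 + 12*13) = 1/(-3578 + 156) = 1/(-3422) = -1/3422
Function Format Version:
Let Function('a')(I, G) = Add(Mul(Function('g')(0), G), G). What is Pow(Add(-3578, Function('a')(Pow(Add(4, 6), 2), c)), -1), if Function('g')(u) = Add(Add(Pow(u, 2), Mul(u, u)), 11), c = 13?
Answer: Rational(-1, 3422) ≈ -0.00029223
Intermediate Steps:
Function('g')(u) = Add(11, Mul(2, Pow(u, 2))) (Function('g')(u) = Add(Add(Pow(u, 2), Pow(u, 2)), 11) = Add(Mul(2, Pow(u, 2)), 11) = Add(11, Mul(2, Pow(u, 2))))
Function('a')(I, G) = Mul(12, G) (Function('a')(I, G) = Add(Mul(Add(11, Mul(2, Pow(0, 2))), G), G) = Add(Mul(Add(11, Mul(2, 0)), G), G) = Add(Mul(Add(11, 0), G), G) = Add(Mul(11, G), G) = Mul(12, G))
Pow(Add(-3578, Function('a')(Pow(Add(4, 6), 2), c)), -1) = Pow(Add(-3578, Mul(12, 13)), -1) = Pow(Add(-3578, 156), -1) = Pow(-3422, -1) = Rational(-1, 3422)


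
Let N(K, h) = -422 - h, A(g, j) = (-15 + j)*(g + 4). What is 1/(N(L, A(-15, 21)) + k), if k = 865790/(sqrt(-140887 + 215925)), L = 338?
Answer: 6678382/185020577033 + 432895*sqrt(75038)/370041154066 ≈ 0.00035655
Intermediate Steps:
A(g, j) = (-15 + j)*(4 + g)
k = 432895*sqrt(75038)/37519 (k = 865790/(sqrt(75038)) = 865790*(sqrt(75038)/75038) = 432895*sqrt(75038)/37519 ≈ 3160.6)
1/(N(L, A(-15, 21)) + k) = 1/((-422 - (-60 - 15*(-15) + 4*21 - 15*21)) + 432895*sqrt(75038)/37519) = 1/((-422 - (-60 + 225 + 84 - 315)) + 432895*sqrt(75038)/37519) = 1/((-422 - 1*(-66)) + 432895*sqrt(75038)/37519) = 1/((-422 + 66) + 432895*sqrt(75038)/37519) = 1/(-356 + 432895*sqrt(75038)/37519)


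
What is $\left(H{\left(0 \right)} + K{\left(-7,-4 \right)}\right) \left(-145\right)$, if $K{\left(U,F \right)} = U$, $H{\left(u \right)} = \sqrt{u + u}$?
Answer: $1015$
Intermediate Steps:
$H{\left(u \right)} = \sqrt{2} \sqrt{u}$ ($H{\left(u \right)} = \sqrt{2 u} = \sqrt{2} \sqrt{u}$)
$\left(H{\left(0 \right)} + K{\left(-7,-4 \right)}\right) \left(-145\right) = \left(\sqrt{2} \sqrt{0} - 7\right) \left(-145\right) = \left(\sqrt{2} \cdot 0 - 7\right) \left(-145\right) = \left(0 - 7\right) \left(-145\right) = \left(-7\right) \left(-145\right) = 1015$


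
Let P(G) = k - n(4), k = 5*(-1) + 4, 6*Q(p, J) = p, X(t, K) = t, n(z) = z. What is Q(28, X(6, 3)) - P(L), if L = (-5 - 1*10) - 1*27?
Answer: 29/3 ≈ 9.6667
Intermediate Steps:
Q(p, J) = p/6
k = -1 (k = -5 + 4 = -1)
L = -42 (L = (-5 - 10) - 27 = -15 - 27 = -42)
P(G) = -5 (P(G) = -1 - 1*4 = -1 - 4 = -5)
Q(28, X(6, 3)) - P(L) = (1/6)*28 - 1*(-5) = 14/3 + 5 = 29/3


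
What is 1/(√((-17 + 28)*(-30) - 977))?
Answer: -I*√1307/1307 ≈ -0.027661*I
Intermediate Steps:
1/(√((-17 + 28)*(-30) - 977)) = 1/(√(11*(-30) - 977)) = 1/(√(-330 - 977)) = 1/(√(-1307)) = 1/(I*√1307) = -I*√1307/1307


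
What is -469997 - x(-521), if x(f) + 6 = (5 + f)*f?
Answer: -738827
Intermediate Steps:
x(f) = -6 + f*(5 + f) (x(f) = -6 + (5 + f)*f = -6 + f*(5 + f))
-469997 - x(-521) = -469997 - (-6 + (-521)**2 + 5*(-521)) = -469997 - (-6 + 271441 - 2605) = -469997 - 1*268830 = -469997 - 268830 = -738827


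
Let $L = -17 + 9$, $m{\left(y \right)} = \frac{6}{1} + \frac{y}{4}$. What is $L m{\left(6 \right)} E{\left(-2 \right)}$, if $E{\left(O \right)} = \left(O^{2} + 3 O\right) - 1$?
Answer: $180$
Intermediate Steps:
$E{\left(O \right)} = -1 + O^{2} + 3 O$
$m{\left(y \right)} = 6 + \frac{y}{4}$ ($m{\left(y \right)} = 6 \cdot 1 + y \frac{1}{4} = 6 + \frac{y}{4}$)
$L = -8$
$L m{\left(6 \right)} E{\left(-2 \right)} = - 8 \left(6 + \frac{1}{4} \cdot 6\right) \left(-1 + \left(-2\right)^{2} + 3 \left(-2\right)\right) = - 8 \left(6 + \frac{3}{2}\right) \left(-1 + 4 - 6\right) = \left(-8\right) \frac{15}{2} \left(-3\right) = \left(-60\right) \left(-3\right) = 180$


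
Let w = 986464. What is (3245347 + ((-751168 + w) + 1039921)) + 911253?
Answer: 5431817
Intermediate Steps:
(3245347 + ((-751168 + w) + 1039921)) + 911253 = (3245347 + ((-751168 + 986464) + 1039921)) + 911253 = (3245347 + (235296 + 1039921)) + 911253 = (3245347 + 1275217) + 911253 = 4520564 + 911253 = 5431817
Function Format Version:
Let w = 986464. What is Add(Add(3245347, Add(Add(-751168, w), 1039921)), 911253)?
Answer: 5431817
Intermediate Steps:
Add(Add(3245347, Add(Add(-751168, w), 1039921)), 911253) = Add(Add(3245347, Add(Add(-751168, 986464), 1039921)), 911253) = Add(Add(3245347, Add(235296, 1039921)), 911253) = Add(Add(3245347, 1275217), 911253) = Add(4520564, 911253) = 5431817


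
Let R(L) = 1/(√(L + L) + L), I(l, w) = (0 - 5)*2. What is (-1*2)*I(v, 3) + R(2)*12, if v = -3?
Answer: 23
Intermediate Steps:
I(l, w) = -10 (I(l, w) = -5*2 = -10)
R(L) = 1/(L + √2*√L) (R(L) = 1/(√(2*L) + L) = 1/(√2*√L + L) = 1/(L + √2*√L))
(-1*2)*I(v, 3) + R(2)*12 = -1*2*(-10) + 12/(2 + √2*√2) = -2*(-10) + 12/(2 + 2) = 20 + 12/4 = 20 + (¼)*12 = 20 + 3 = 23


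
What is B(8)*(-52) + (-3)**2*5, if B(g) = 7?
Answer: -319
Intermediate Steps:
B(8)*(-52) + (-3)**2*5 = 7*(-52) + (-3)**2*5 = -364 + 9*5 = -364 + 45 = -319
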